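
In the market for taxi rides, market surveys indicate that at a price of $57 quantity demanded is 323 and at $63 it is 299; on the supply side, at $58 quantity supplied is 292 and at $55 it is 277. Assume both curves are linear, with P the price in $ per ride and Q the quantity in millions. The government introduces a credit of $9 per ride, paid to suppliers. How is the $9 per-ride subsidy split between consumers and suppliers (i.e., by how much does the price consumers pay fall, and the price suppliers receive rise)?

Consumers gain $5 per ride; suppliers gain $4 per ride.

Demand slope: (299 − 323)/(63 − 57) = -4, so Qd = 551 − 4P.
Supply slope: (277 − 292)/(55 − 58) = 5, so Qs = 5P + 2.
Without the subsidy, 551 − 4P = 5P + 2 gives 9P = 549, so P* = $61 and Q* = 307.
With a per-unit subsidy paid to suppliers, each receives P + 9 per unit sold, so supply becomes Qs = 5(P + 9) + 2.
Solving gives Q = 327 with consumers paying $56 and suppliers receiving $65 (the $9 wedge).
Gain to consumers: $5; to suppliers: $4. (They sum to $9.)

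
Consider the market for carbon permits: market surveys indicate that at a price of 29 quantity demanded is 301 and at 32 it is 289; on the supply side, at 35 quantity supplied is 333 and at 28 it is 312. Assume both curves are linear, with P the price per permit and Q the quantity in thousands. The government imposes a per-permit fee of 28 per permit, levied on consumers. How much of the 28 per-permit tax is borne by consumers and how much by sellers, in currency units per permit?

Demand slope: (289 − 301)/(32 − 29) = -4, so Qd = 417 − 4P.
Supply slope: (312 − 333)/(28 − 35) = 3, so Qs = 3P + 228.
Before the tax: set 417 − 4P = 3P + 228 → P* = 27, Q* = 309.
With the tax collected from consumers, demand (in seller-price terms) shifts: Qd = 417 − 4(P + 28).
Solving gives Q = 261 with consumers paying 39 and sellers receiving 11 (the 28 wedge).
Burden on consumers: 12; on sellers: 16. (They sum to 28.)
The less price-elastic side of the market bears the larger share of a per-unit tax.

Consumers bear 12 per permit; sellers bear 16 per permit.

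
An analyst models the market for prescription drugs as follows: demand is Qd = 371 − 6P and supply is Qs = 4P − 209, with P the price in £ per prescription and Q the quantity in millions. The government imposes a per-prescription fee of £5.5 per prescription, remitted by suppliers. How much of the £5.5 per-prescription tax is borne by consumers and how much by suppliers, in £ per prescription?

Before the tax: set 371 − 6P = 4P − 209 → P* = £58, Q* = 23.
With the tax collected from suppliers, supply shifts: Qs = 4(P − 5.5) − 209.
Solving gives Q = 9.8 with consumers paying £60.2 and suppliers receiving £54.7 (the £5.5 wedge).
Burden on consumers: £2.2; on suppliers: £3.3. (They sum to £5.5.)
The less price-elastic side of the market bears the larger share of a per-unit tax.

Consumers bear £2.2 per prescription; suppliers bear £3.3 per prescription.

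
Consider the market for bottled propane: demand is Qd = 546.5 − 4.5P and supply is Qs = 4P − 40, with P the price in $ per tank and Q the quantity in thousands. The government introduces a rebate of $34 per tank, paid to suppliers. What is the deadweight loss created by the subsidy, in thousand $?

Before the subsidy: set 546.5 − 4.5P = 4P − 40 → P* = $69, Q* = 236.
With a per-unit subsidy paid to suppliers, each receives P + 34 per unit sold, so supply becomes Qs = 4(P + 34) − 40.
New equilibrium: buyers pay $53, suppliers receive $87, Q = 308. (Wedge: Pb − Ps = −34.)
Quantity rises by |ΔQ| = |236 − 308| = 72.
DWL = ½ · t · |ΔQ| = ½ · 34 · 72 = $1224.

Deadweight loss = $1224 thousand.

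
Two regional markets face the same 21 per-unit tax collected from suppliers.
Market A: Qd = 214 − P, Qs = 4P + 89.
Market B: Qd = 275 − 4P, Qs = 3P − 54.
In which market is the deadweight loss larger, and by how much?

Market B, by 201.6.

Market A: pre-tax P* = 25, Q* = 189; post-tax Q = 172.2; deadweight loss = 176.4.
Market B: pre-tax P* = 47, Q* = 87; post-tax Q = 51; deadweight loss = 378.
Difference: 176.4 vs 378 → market B is larger by 201.6.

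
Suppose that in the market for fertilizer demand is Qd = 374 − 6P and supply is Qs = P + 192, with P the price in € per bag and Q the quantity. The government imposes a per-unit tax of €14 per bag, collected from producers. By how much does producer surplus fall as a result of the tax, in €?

Producer surplus falls by €2544.

Without the tax, 374 − 6P = P + 192 gives 7P = 182, so P* = €26 and Q* = 218.
With the tax collected from producers, supply shifts: Qs = (P − 14) + 192.
Solving gives Q = 206 with buyers paying €28 and producers receiving €14 (the €14 wedge).
ΔPS is the trapezoid between Q = 206 and Q = 218 of height €12: ½ · (218 + 206) · 12 = €2544.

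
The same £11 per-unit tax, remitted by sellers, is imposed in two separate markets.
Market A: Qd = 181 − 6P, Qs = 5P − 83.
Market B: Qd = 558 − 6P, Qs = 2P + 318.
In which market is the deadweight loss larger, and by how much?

Market A, by £74.25.

Market A: pre-tax P* = £24, Q* = 37; post-tax Q = 7; deadweight loss = £165.
Market B: pre-tax P* = £30, Q* = 378; post-tax Q = 361.5; deadweight loss = £90.75.
Difference: £165 vs £90.75 → market A is larger by £74.25.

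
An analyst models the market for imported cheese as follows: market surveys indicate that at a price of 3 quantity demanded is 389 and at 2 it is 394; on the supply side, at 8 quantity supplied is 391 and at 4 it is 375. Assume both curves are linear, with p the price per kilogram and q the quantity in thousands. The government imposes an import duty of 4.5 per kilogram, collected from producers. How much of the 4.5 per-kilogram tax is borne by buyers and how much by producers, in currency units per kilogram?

Demand slope: (394 − 389)/(2 − 3) = -5, so qd = 404 − 5p.
Supply slope: (375 − 391)/(4 − 8) = 4, so qs = 4p + 359.
Before the tax: set 404 − 5p = 4p + 359 → p* = 5, q* = 379.
With the tax collected from producers, supply shifts: qs = 4(p − 4.5) + 359.
New equilibrium: buyers pay 7, producers receive 2.5, q = 369. (Wedge: pb − ps = 4.5.)
Burden on buyers: 2; on producers: 2.5. (They sum to 4.5.)

Buyers bear 2 per kilogram; producers bear 2.5 per kilogram.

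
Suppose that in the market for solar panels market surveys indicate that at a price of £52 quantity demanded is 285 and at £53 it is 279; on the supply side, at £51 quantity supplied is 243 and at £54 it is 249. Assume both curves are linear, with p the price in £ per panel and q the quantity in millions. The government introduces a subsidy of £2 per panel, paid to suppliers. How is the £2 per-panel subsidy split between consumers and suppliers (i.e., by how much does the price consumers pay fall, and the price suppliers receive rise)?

Demand slope: (279 − 285)/(53 − 52) = -6, so qd = 597 − 6p.
Supply slope: (249 − 243)/(54 − 51) = 2, so qs = 2p + 141.
Without the subsidy, 597 − 6p = 2p + 141 gives 8p = 456, so p* = £57 and q* = 255.
With a per-unit subsidy paid to suppliers, each receives p + 2 per unit sold, so supply becomes qs = 2(p + 2) + 141.
Solving gives q = 258 with consumers paying £56.5 and suppliers receiving £58.5 (the £2 wedge).
Gain to consumers: £0.5; to suppliers: £1.5. (They sum to £2.)

Consumers gain £0.5 per panel; suppliers gain £1.5 per panel.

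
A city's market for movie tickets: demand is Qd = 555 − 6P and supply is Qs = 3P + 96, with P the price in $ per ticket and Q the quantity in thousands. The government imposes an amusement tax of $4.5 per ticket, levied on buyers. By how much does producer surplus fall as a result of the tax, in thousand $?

Before the tax: set 555 − 6P = 3P + 96 → P* = $51, Q* = 249.
With the tax collected from buyers, demand (in seller-price terms) shifts: Qd = 555 − 6(P + 4.5).
New equilibrium: buyers pay $52.5, sellers receive $48, Q = 240. (Wedge: Pb − Ps = 4.5.)
ΔPS is the trapezoid between Q = 240 and Q = 249 of height $3: ½ · (249 + 240) · 3 = $733.5.

Producer surplus falls by $733.5 thousand.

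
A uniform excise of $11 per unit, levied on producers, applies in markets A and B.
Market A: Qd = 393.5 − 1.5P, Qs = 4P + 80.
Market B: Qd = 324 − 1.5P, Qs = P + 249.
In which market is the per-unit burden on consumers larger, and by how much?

Market A: pre-tax P* = $57, Q* = 308; post-tax Q = 296; per-unit burden on consumers = $8.
Market B: pre-tax P* = $30, Q* = 279; post-tax Q = 272.4; per-unit burden on consumers = $4.4.
Difference: $8 vs $4.4 → market A is larger by $3.6.

Market A, by $3.6.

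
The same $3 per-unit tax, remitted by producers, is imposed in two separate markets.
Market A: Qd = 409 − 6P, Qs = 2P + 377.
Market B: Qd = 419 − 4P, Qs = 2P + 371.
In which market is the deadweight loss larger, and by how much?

Market A, by $0.75.

Market A: pre-tax P* = $4, Q* = 385; post-tax Q = 380.5; deadweight loss = $6.75.
Market B: pre-tax P* = $8, Q* = 387; post-tax Q = 383; deadweight loss = $6.
Difference: $6.75 vs $6 → market A is larger by $0.75.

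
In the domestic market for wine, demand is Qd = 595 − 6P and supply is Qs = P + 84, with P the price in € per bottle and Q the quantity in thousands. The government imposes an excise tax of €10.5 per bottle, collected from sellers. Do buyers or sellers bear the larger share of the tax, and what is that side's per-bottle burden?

Before the tax: set 595 − 6P = P + 84 → P* = €73, Q* = 157.
With the tax collected from sellers, supply shifts: Qs = (P − 10.5) + 84.
Solving gives Q = 148 with buyers paying €74.5 and sellers receiving €64 (the €10.5 wedge).
Per-bottle burden: buyers €1.5, sellers €9.
Sellers take the larger share because supply is less price-elastic here (demand slope 6 vs supply slope 1).

Sellers bear the larger share: €9 per bottle.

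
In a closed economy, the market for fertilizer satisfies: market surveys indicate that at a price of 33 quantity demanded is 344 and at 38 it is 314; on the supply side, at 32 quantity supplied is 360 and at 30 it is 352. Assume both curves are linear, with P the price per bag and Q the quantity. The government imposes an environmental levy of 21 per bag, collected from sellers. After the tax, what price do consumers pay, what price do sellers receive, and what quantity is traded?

Consumers pay 39.4; sellers receive 18.4; quantity = 305.6.

Demand slope: (314 − 344)/(38 − 33) = -6, so Qd = 542 − 6P.
Supply slope: (352 − 360)/(30 − 32) = 4, so Qs = 4P + 232.
Without the tax, 542 − 6P = 4P + 232 gives 10P = 310, so P* = 31 and Q* = 356.
With the tax collected from sellers, supply shifts: Qs = 4(P − 21) + 232.
New equilibrium: consumers pay 39.4, sellers receive 18.4, Q = 305.6. (Wedge: Pb − Ps = 21.)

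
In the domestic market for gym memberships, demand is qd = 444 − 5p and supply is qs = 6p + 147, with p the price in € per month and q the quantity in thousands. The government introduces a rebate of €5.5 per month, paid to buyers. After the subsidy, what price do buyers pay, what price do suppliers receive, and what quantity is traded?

Buyers pay €24; suppliers receive €29.5; quantity = 324.

Before the subsidy: set 444 − 5p = 6p + 147 → p* = €27, q* = 309.
With a per-unit subsidy paid to buyers, each effectively pays p − 5.5, so demand becomes qd = 444 − 5(p − 5.5).
Solving gives q = 324 with buyers paying €24 and suppliers receiving €29.5 (the €5.5 wedge).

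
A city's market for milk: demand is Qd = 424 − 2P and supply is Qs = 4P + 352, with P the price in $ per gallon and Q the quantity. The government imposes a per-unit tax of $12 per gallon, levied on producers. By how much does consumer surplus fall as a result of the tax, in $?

Consumer surplus falls by $3136.

Before the tax: set 424 − 2P = 4P + 352 → P* = $12, Q* = 400.
With the tax collected from producers, supply shifts: Qs = 4(P − 12) + 352.
Solving gives Q = 384 with consumers paying $20 and producers receiving $8 (the $12 wedge).
ΔCS is the trapezoid between Q = 384 and Q = 400 of height $8: ½ · (400 + 384) · 8 = $3136.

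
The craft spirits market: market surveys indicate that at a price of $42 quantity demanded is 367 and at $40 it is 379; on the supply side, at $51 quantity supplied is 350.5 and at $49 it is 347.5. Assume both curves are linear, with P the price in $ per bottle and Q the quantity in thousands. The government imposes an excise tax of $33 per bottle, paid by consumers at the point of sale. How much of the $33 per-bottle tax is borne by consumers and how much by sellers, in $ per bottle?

Consumers bear $6.6 per bottle; sellers bear $26.4 per bottle.

Demand slope: (379 − 367)/(40 − 42) = -6, so Qd = 619 − 6P.
Supply slope: (347.5 − 350.5)/(49 − 51) = 1.5, so Qs = 1.5P + 274.
Before the tax: set 619 − 6P = 1.5P + 274 → P* = $46, Q* = 343.
With the tax collected from consumers, demand (in seller-price terms) shifts: Qd = 619 − 6(P + 33).
Solving gives Q = 303.4 with consumers paying $52.6 and sellers receiving $19.6 (the $33 wedge).
Burden on consumers: $6.6; on sellers: $26.4. (They sum to $33.)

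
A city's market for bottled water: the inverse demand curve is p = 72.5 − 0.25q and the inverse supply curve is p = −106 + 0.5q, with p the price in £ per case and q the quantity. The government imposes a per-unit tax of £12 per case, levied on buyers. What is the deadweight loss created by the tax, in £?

Inverting to q(p) form: qd = 290 − 4p; qs = 2p + 212.
Before the tax: set 290 − 4p = 2p + 212 → p* = £13, q* = 238.
With the tax collected from buyers, demand (in seller-price terms) shifts: qd = 290 − 4(p + 12).
New equilibrium: buyers pay £17, sellers receive £5, q = 222. (Wedge: pb − ps = 12.)
Quantity falls by |ΔQ| = |238 − 222| = 16.
DWL = ½ · t · |ΔQ| = ½ · 12 · 16 = £96.

Deadweight loss = £96.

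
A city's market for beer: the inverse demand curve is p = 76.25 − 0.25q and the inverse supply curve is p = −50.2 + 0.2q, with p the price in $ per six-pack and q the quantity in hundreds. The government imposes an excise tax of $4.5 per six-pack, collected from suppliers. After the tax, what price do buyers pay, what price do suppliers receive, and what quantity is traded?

Buyers pay $8.5; suppliers receive $4; quantity = 271.

Inverting to q(p) form: qd = 305 − 4p; qs = 5p + 251.
Before the tax: set 305 − 4p = 5p + 251 → p* = $6, q* = 281.
With the tax collected from suppliers, supply shifts: qs = 5(p − 4.5) + 251.
Solving gives q = 271 with buyers paying $8.5 and suppliers receiving $4 (the $4.5 wedge).
The less price-elastic side of the market bears the larger share of a per-unit tax.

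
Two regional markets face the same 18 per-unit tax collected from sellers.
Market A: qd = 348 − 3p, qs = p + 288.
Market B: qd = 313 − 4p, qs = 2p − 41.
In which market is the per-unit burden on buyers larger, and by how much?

Market B, by 1.5.

Market A: pre-tax p* = 15, q* = 303; post-tax q = 289.5; per-unit burden on buyers = 4.5.
Market B: pre-tax p* = 59, q* = 77; post-tax q = 53; per-unit burden on buyers = 6.
Difference: 4.5 vs 6 → market B is larger by 1.5.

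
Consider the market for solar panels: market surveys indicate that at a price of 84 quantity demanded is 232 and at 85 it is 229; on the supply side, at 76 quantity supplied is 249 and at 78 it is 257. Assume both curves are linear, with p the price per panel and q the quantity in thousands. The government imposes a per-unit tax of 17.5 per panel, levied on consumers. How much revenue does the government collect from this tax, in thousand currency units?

Demand slope: (229 − 232)/(85 − 84) = -3, so qd = 484 − 3p.
Supply slope: (257 − 249)/(78 − 76) = 4, so qs = 4p − 55.
Without the tax, 484 − 3p = 4p − 55 gives 7p = 539, so p* = 77 and q* = 253.
With the tax collected from consumers, demand (in seller-price terms) shifts: qd = 484 − 3(p + 17.5).
Solving gives q = 223 with consumers paying 87 and sellers receiving 69.5 (the 17.5 wedge).
Revenue = t · Q = 17.5 · 223 = 3902.5.

Tax revenue = 3902.5 thousand.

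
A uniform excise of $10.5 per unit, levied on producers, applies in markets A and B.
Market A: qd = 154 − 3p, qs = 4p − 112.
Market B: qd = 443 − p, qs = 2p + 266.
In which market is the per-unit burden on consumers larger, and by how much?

Market A: pre-tax p* = $38, q* = 40; post-tax q = 22; per-unit burden on consumers = $6.
Market B: pre-tax p* = $59, q* = 384; post-tax q = 377; per-unit burden on consumers = $7.
Difference: $6 vs $7 → market B is larger by $1.

Market B, by $1.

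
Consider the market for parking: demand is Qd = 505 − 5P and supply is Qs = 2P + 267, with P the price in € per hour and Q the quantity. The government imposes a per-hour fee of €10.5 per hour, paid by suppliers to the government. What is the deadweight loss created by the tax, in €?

Before the tax: set 505 − 5P = 2P + 267 → P* = €34, Q* = 335.
With the tax collected from suppliers, supply shifts: Qs = 2(P − 10.5) + 267.
Solving gives Q = 320 with consumers paying €37 and suppliers receiving €26.5 (the €10.5 wedge).
Quantity falls by |ΔQ| = |335 − 320| = 15.
DWL = ½ · t · |ΔQ| = ½ · 10.5 · 15 = €78.75.

Deadweight loss = €78.75.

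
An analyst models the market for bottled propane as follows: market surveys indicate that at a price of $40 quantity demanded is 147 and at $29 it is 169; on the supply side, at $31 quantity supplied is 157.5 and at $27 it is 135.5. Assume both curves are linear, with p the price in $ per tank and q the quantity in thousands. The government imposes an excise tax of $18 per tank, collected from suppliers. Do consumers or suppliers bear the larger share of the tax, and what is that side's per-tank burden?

Consumers bear the larger share: $13.2 per tank.

Demand slope: (169 − 147)/(29 − 40) = -2, so qd = 227 − 2p.
Supply slope: (135.5 − 157.5)/(27 − 31) = 5.5, so qs = 5.5p − 13.
Before the tax: set 227 − 2p = 5.5p − 13 → p* = $32, q* = 163.
With the tax collected from suppliers, supply shifts: qs = 5.5(p − 18) − 13.
Solving gives q = 136.6 with consumers paying $45.2 and suppliers receiving $27.2 (the $18 wedge).
Per-tank burden: consumers $13.2, suppliers $4.8.
Consumers take the larger share because demand is less price-elastic here (demand slope 2 vs supply slope 5.5).
The less price-elastic side of the market bears the larger share of a per-unit tax.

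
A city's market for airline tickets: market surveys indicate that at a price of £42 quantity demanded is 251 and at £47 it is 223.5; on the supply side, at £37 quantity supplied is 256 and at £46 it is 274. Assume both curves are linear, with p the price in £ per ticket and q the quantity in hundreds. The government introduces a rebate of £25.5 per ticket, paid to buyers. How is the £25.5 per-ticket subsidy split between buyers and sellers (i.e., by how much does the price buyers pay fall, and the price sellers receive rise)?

Buyers gain £6.8 per ticket; sellers gain £18.7 per ticket.

Demand slope: (223.5 − 251)/(47 − 42) = -5.5, so qd = 482 − 5.5p.
Supply slope: (274 − 256)/(46 − 37) = 2, so qs = 2p + 182.
Before the subsidy: set 482 − 5.5p = 2p + 182 → p* = £40, q* = 262.
With a per-unit subsidy paid to buyers, each effectively pays p − 25.5, so demand becomes qd = 482 − 5.5(p − 25.5).
New equilibrium: buyers pay £33.2, sellers receive £58.7, q = 299.4. (Wedge: pb − ps = −25.5.)
Gain to buyers: £6.8; to sellers: £18.7. (They sum to £25.5.)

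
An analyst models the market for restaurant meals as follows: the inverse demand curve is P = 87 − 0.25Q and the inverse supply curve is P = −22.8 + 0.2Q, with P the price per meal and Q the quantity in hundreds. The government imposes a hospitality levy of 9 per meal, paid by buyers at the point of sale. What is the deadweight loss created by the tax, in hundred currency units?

Rewrite in direct form: Qd = 348 − 4P and Qs = 5P + 114.
Before the tax: set 348 − 4P = 5P + 114 → P* = 26, Q* = 244.
With the tax collected from buyers, demand (in seller-price terms) shifts: Qd = 348 − 4(P + 9).
New equilibrium: buyers pay 31, producers receive 22, Q = 224. (Wedge: Pb − Ps = 9.)
Quantity falls by |ΔQ| = |244 − 224| = 20.
DWL = ½ · t · |ΔQ| = ½ · 9 · 20 = 90.

Deadweight loss = 90 hundred.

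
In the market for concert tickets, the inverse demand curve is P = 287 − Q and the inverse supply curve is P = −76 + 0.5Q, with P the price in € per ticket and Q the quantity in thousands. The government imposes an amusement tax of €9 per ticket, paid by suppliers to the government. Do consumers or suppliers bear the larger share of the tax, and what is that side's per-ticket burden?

Consumers bear the larger share: €6 per ticket.

Inverting to Q(P) form: Qd = 287 − P; Qs = 2P + 152.
Before the tax: set 287 − P = 2P + 152 → P* = €45, Q* = 242.
With the tax collected from suppliers, supply shifts: Qs = 2(P − 9) + 152.
Solving gives Q = 236 with consumers paying €51 and suppliers receiving €42 (the €9 wedge).
Per-ticket burden: consumers €6, suppliers €3.
Consumers take the larger share because demand is less price-elastic here (demand slope 1 vs supply slope 2).
The less price-elastic side of the market bears the larger share of a per-unit tax.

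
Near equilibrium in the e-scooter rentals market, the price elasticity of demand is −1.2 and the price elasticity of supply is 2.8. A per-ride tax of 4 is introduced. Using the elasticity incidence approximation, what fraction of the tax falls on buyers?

Buyers' share ≈ 0.7.

Incidence ratio: buyers' share ≈ εs / (εs + |εd|) = 2.8 / (2.8 + 1.2) = 0.7.
Supply is the more elastic side, so buyers bear the larger share.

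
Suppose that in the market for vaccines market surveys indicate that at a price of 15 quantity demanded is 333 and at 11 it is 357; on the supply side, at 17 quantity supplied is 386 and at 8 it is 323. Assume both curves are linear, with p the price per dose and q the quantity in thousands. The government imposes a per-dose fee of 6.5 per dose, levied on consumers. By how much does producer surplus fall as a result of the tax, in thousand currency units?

Producer surplus falls by 1021.5 thousand.

Demand slope: (357 − 333)/(11 − 15) = -6, so qd = 423 − 6p.
Supply slope: (323 − 386)/(8 − 17) = 7, so qs = 7p + 267.
Without the tax, 423 − 6p = 7p + 267 gives 13p = 156, so p* = 12 and q* = 351.
With the tax collected from consumers, demand (in seller-price terms) shifts: qd = 423 − 6(p + 6.5).
New equilibrium: consumers pay 15.5, suppliers receive 9, q = 330. (Wedge: pb − ps = 6.5.)
ΔPS is the trapezoid between Q = 330 and Q = 351 of height 3: ½ · (351 + 330) · 3 = 1021.5.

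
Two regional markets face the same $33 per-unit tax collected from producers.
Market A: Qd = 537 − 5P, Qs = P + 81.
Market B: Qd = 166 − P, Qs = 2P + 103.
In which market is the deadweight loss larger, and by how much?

Market A, by $90.75.

Market A: pre-tax P* = $76, Q* = 157; post-tax Q = 129.5; deadweight loss = $453.75.
Market B: pre-tax P* = $21, Q* = 145; post-tax Q = 123; deadweight loss = $363.
Difference: $453.75 vs $363 → market A is larger by $90.75.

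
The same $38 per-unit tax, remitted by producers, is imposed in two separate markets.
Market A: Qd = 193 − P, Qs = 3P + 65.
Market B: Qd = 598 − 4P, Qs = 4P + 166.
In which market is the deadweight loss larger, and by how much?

Market B, by $902.5.

Market A: pre-tax P* = $32, Q* = 161; post-tax Q = 132.5; deadweight loss = $541.5.
Market B: pre-tax P* = $54, Q* = 382; post-tax Q = 306; deadweight loss = $1444.
Difference: $541.5 vs $1444 → market B is larger by $902.5.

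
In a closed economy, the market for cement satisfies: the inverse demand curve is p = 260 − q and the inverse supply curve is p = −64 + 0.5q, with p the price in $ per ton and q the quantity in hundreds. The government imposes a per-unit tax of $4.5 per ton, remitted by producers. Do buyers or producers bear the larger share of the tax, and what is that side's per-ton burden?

Inverting to q(p) form: qd = 260 − p; qs = 2p + 128.
Before the tax: set 260 − p = 2p + 128 → p* = $44, q* = 216.
With the tax collected from producers, supply shifts: qs = 2(p − 4.5) + 128.
New equilibrium: buyers pay $47, producers receive $42.5, q = 213. (Wedge: pb − ps = 4.5.)
Per-ton burden: buyers $3, producers $1.5.
Buyers take the larger share because demand is less price-elastic here (demand slope 1 vs supply slope 2).

Buyers bear the larger share: $3 per ton.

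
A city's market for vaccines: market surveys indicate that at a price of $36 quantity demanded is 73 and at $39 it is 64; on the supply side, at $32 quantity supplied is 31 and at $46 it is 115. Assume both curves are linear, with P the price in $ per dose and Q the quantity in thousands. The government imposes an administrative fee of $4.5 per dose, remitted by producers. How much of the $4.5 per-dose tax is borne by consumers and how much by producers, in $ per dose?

Consumers bear $3 per dose; producers bear $1.5 per dose.

Demand slope: (64 − 73)/(39 − 36) = -3, so Qd = 181 − 3P.
Supply slope: (115 − 31)/(46 − 32) = 6, so Qs = 6P − 161.
Before the tax: set 181 − 3P = 6P − 161 → P* = $38, Q* = 67.
With the tax collected from producers, supply shifts: Qs = 6(P − 4.5) − 161.
New equilibrium: consumers pay $41, producers receive $36.5, Q = 58. (Wedge: Pb − Ps = 4.5.)
Burden on consumers: $3; on producers: $1.5. (They sum to $4.5.)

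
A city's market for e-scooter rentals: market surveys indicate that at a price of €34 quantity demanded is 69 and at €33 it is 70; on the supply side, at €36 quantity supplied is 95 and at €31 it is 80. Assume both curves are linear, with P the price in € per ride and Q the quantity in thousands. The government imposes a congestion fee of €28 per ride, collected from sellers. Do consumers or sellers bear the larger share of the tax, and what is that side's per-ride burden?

Demand slope: (70 − 69)/(33 − 34) = -1, so Qd = 103 − P.
Supply slope: (80 − 95)/(31 − 36) = 3, so Qs = 3P − 13.
Without the tax, 103 − P = 3P − 13 gives 4P = 116, so P* = €29 and Q* = 74.
With the tax collected from sellers, supply shifts: Qs = 3(P − 28) − 13.
Solving gives Q = 53 with consumers paying €50 and sellers receiving €22 (the €28 wedge).
Per-ride burden: consumers €21, sellers €7.
Consumers take the larger share because demand is less price-elastic here (demand slope 1 vs supply slope 3).

Consumers bear the larger share: €21 per ride.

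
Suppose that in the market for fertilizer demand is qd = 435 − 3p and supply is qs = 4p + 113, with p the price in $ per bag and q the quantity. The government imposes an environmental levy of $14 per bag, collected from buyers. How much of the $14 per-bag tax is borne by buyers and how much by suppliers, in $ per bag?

Before the tax: set 435 − 3p = 4p + 113 → p* = $46, q* = 297.
With the tax collected from buyers, demand (in seller-price terms) shifts: qd = 435 − 3(p + 14).
Solving gives q = 273 with buyers paying $54 and suppliers receiving $40 (the $14 wedge).
Burden on buyers: $8; on suppliers: $6. (They sum to $14.)

Buyers bear $8 per bag; suppliers bear $6 per bag.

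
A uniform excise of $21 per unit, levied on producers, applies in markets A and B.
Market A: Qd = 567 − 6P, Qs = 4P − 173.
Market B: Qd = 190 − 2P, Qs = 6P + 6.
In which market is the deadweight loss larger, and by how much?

Market A: pre-tax P* = $74, Q* = 123; post-tax Q = 72.6; deadweight loss = $529.2.
Market B: pre-tax P* = $23, Q* = 144; post-tax Q = 112.5; deadweight loss = $330.75.
Difference: $529.2 vs $330.75 → market A is larger by $198.45.

Market A, by $198.45.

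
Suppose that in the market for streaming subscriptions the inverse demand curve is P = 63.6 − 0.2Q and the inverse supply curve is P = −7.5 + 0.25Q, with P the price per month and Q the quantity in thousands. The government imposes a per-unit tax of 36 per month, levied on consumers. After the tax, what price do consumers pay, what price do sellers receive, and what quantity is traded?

Rewrite in direct form: Qd = 318 − 5P and Qs = 4P + 30.
Without the tax, 318 − 5P = 4P + 30 gives 9P = 288, so P* = 32 and Q* = 158.
With the tax collected from consumers, demand (in seller-price terms) shifts: Qd = 318 − 5(P + 36).
Solving gives Q = 78 with consumers paying 48 and sellers receiving 12 (the 36 wedge).
The less price-elastic side of the market bears the larger share of a per-unit tax.

Consumers pay 48; sellers receive 12; quantity = 78.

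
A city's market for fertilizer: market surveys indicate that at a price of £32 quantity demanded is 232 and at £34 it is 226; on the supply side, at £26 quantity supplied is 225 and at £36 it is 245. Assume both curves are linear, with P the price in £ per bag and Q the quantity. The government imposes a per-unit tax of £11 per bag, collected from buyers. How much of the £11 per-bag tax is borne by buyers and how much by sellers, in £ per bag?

Demand slope: (226 − 232)/(34 − 32) = -3, so Qd = 328 − 3P.
Supply slope: (245 − 225)/(36 − 26) = 2, so Qs = 2P + 173.
Before the tax: set 328 − 3P = 2P + 173 → P* = £31, Q* = 235.
With the tax collected from buyers, demand (in seller-price terms) shifts: Qd = 328 − 3(P + 11).
New equilibrium: buyers pay £35.4, sellers receive £24.4, Q = 221.8. (Wedge: Pb − Ps = 11.)
Burden on buyers: £4.4; on sellers: £6.6. (They sum to £11.)

Buyers bear £4.4 per bag; sellers bear £6.6 per bag.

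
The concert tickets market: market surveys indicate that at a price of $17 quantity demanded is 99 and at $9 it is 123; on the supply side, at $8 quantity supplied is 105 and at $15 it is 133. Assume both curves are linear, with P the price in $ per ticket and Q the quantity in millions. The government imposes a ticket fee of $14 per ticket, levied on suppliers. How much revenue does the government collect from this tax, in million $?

Tax revenue = $1302 million.

Demand slope: (123 − 99)/(9 − 17) = -3, so Qd = 150 − 3P.
Supply slope: (133 − 105)/(15 − 8) = 4, so Qs = 4P + 73.
Before the tax: set 150 − 3P = 4P + 73 → P* = $11, Q* = 117.
With the tax collected from suppliers, supply shifts: Qs = 4(P − 14) + 73.
New equilibrium: buyers pay $19, suppliers receive $5, Q = 93. (Wedge: Pb − Ps = 14.)
Revenue = t · Q = 14 · 93 = $1302.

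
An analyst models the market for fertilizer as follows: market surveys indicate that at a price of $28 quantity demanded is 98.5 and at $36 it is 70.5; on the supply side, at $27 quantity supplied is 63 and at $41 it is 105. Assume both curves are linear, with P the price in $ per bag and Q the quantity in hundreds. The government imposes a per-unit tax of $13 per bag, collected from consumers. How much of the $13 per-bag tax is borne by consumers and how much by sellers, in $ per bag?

Consumers bear $6 per bag; sellers bear $7 per bag.

Demand slope: (70.5 − 98.5)/(36 − 28) = -3.5, so Qd = 196.5 − 3.5P.
Supply slope: (105 − 63)/(41 − 27) = 3, so Qs = 3P − 18.
Without the tax, 196.5 − 3.5P = 3P − 18 gives 6.5P = 214.5, so P* = $33 and Q* = 81.
With the tax collected from consumers, demand (in seller-price terms) shifts: Qd = 196.5 − 3.5(P + 13).
New equilibrium: consumers pay $39, sellers receive $26, Q = 60. (Wedge: Pb − Ps = 13.)
Burden on consumers: $6; on sellers: $7. (They sum to $13.)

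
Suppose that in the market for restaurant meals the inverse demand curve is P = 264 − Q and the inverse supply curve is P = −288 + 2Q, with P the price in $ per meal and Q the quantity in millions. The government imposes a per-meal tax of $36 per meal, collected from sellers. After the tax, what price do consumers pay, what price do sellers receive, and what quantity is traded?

Rewrite in direct form: Qd = 264 − P and Qs = 0.5P + 144.
Without the tax, 264 − P = 0.5P + 144 gives 1.5P = 120, so P* = $80 and Q* = 184.
With the tax collected from sellers, supply shifts: Qs = 0.5(P − 36) + 144.
Solving gives Q = 172 with consumers paying $92 and sellers receiving $56 (the $36 wedge).
The less price-elastic side of the market bears the larger share of a per-unit tax.

Consumers pay $92; sellers receive $56; quantity = 172.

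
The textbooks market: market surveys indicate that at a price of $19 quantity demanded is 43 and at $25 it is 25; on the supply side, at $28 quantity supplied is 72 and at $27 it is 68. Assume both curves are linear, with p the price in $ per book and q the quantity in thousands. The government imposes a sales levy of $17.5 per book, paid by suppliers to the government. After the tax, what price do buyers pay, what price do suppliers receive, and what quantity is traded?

Buyers pay $30; suppliers receive $12.5; quantity = 10.

Demand slope: (25 − 43)/(25 − 19) = -3, so qd = 100 − 3p.
Supply slope: (68 − 72)/(27 − 28) = 4, so qs = 4p − 40.
Without the tax, 100 − 3p = 4p − 40 gives 7p = 140, so p* = $20 and q* = 40.
With the tax collected from suppliers, supply shifts: qs = 4(p − 17.5) − 40.
New equilibrium: buyers pay $30, suppliers receive $12.5, q = 10. (Wedge: pb − ps = 17.5.)
The less price-elastic side of the market bears the larger share of a per-unit tax.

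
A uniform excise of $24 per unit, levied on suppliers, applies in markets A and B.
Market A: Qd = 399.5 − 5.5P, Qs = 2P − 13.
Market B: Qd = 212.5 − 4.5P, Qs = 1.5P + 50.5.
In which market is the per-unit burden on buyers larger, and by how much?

Market A: pre-tax P* = $55, Q* = 97; post-tax Q = 61.8; per-unit burden on buyers = $6.4.
Market B: pre-tax P* = $27, Q* = 91; post-tax Q = 64; per-unit burden on buyers = $6.
Difference: $6.4 vs $6 → market A is larger by $0.4.

Market A, by $0.4.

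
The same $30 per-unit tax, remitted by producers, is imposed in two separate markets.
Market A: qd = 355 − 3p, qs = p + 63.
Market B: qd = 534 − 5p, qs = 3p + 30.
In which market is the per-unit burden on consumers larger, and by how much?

Market A: pre-tax p* = $73, q* = 136; post-tax q = 113.5; per-unit burden on consumers = $7.5.
Market B: pre-tax p* = $63, q* = 219; post-tax q = 162.75; per-unit burden on consumers = $11.25.
Difference: $7.5 vs $11.25 → market B is larger by $3.75.

Market B, by $3.75.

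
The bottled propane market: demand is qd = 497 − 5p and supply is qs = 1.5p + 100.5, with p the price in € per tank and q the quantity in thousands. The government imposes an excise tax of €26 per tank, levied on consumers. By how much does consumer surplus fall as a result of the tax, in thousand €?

Consumer surplus falls by €1062 thousand.

Before the tax: set 497 − 5p = 1.5p + 100.5 → p* = €61, q* = 192.
With the tax collected from consumers, demand (in seller-price terms) shifts: qd = 497 − 5(p + 26).
Solving gives q = 162 with consumers paying €67 and sellers receiving €41 (the €26 wedge).
ΔCS is the trapezoid between Q = 162 and Q = 192 of height €6: ½ · (192 + 162) · 6 = €1062.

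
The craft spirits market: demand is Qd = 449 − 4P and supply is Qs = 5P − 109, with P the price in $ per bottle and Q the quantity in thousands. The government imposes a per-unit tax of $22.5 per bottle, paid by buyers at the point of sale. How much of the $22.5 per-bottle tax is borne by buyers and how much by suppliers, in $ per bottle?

Buyers bear $12.5 per bottle; suppliers bear $10 per bottle.

Before the tax: set 449 − 4P = 5P − 109 → P* = $62, Q* = 201.
With the tax collected from buyers, demand (in seller-price terms) shifts: Qd = 449 − 4(P + 22.5).
New equilibrium: buyers pay $74.5, suppliers receive $52, Q = 151. (Wedge: Pb − Ps = 22.5.)
Burden on buyers: $12.5; on suppliers: $10. (They sum to $22.5.)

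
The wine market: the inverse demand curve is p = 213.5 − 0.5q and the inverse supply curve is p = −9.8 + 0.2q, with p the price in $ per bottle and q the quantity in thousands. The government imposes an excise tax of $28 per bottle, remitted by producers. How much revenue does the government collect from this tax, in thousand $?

Tax revenue = $7812 thousand.

Inverting to q(p) form: qd = 427 − 2p; qs = 5p + 49.
Without the tax, 427 − 2p = 5p + 49 gives 7p = 378, so p* = $54 and q* = 319.
With the tax collected from producers, supply shifts: qs = 5(p − 28) + 49.
New equilibrium: buyers pay $74, producers receive $46, q = 279. (Wedge: pb − ps = 28.)
Revenue = t · Q = 28 · 279 = $7812.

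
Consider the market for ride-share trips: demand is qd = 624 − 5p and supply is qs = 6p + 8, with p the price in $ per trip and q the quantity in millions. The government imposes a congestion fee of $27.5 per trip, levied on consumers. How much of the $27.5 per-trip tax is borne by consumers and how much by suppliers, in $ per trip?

Before the tax: set 624 − 5p = 6p + 8 → p* = $56, q* = 344.
With the tax collected from consumers, demand (in seller-price terms) shifts: qd = 624 − 5(p + 27.5).
Solving gives q = 269 with consumers paying $71 and suppliers receiving $43.5 (the $27.5 wedge).
Burden on consumers: $15; on suppliers: $12.5. (They sum to $27.5.)
The less price-elastic side of the market bears the larger share of a per-unit tax.

Consumers bear $15 per trip; suppliers bear $12.5 per trip.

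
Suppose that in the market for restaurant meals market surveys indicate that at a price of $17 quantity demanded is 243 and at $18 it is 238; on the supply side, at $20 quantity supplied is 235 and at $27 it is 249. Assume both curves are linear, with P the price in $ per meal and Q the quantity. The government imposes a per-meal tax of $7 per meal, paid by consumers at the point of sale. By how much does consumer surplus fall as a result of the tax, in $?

Demand slope: (238 − 243)/(18 − 17) = -5, so Qd = 328 − 5P.
Supply slope: (249 − 235)/(27 − 20) = 2, so Qs = 2P + 195.
Before the tax: set 328 − 5P = 2P + 195 → P* = $19, Q* = 233.
With the tax collected from consumers, demand (in seller-price terms) shifts: Qd = 328 − 5(P + 7).
Solving gives Q = 223 with consumers paying $21 and producers receiving $14 (the $7 wedge).
ΔCS is the trapezoid between Q = 223 and Q = 233 of height $2: ½ · (233 + 223) · 2 = $456.

Consumer surplus falls by $456.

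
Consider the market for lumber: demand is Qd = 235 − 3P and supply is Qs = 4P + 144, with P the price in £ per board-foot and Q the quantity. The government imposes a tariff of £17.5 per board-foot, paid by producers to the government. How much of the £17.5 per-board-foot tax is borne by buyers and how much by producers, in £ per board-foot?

Without the tax, 235 − 3P = 4P + 144 gives 7P = 91, so P* = £13 and Q* = 196.
With the tax collected from producers, supply shifts: Qs = 4(P − 17.5) + 144.
New equilibrium: buyers pay £23, producers receive £5.5, Q = 166. (Wedge: Pb − Ps = 17.5.)
Burden on buyers: £10; on producers: £7.5. (They sum to £17.5.)

Buyers bear £10 per board-foot; producers bear £7.5 per board-foot.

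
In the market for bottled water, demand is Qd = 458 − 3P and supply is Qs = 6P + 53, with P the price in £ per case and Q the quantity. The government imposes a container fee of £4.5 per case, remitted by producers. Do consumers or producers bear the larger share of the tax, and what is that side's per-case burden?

Consumers bear the larger share: £3 per case.

Without the tax, 458 − 3P = 6P + 53 gives 9P = 405, so P* = £45 and Q* = 323.
With the tax collected from producers, supply shifts: Qs = 6(P − 4.5) + 53.
Solving gives Q = 314 with consumers paying £48 and producers receiving £43.5 (the £4.5 wedge).
Per-case burden: consumers £3, producers £1.5.
Consumers take the larger share because demand is less price-elastic here (demand slope 3 vs supply slope 6).
The less price-elastic side of the market bears the larger share of a per-unit tax.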